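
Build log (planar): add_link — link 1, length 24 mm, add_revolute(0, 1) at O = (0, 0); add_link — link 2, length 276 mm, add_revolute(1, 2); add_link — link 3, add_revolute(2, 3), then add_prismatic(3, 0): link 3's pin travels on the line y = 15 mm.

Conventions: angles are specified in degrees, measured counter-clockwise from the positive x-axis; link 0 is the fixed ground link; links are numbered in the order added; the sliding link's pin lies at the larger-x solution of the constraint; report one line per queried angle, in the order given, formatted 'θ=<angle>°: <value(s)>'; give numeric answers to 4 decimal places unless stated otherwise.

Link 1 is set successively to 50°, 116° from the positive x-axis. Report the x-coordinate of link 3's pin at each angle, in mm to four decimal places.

geometry: r = 24 mm, L = 276 mm, e = 15 mm
θ=50°: crank pin P = (r cos θ, r sin θ) = (15.426903, 18.385067)
θ=50°: h = r sin θ − e = 18.385067 − 15 = 3.385067
θ=50°: x = r cos θ + √(L² − h²) = 15.426903 + 275.979241 = 291.406143
θ=116°: crank pin P = (r cos θ, r sin θ) = (-10.520908, 21.571057)
θ=116°: h = r sin θ − e = 21.571057 − 15 = 6.571057
θ=116°: x = r cos θ + √(L² − h²) = -10.520908 + 275.921766 = 265.400859

θ=50°: 291.4061
θ=116°: 265.4009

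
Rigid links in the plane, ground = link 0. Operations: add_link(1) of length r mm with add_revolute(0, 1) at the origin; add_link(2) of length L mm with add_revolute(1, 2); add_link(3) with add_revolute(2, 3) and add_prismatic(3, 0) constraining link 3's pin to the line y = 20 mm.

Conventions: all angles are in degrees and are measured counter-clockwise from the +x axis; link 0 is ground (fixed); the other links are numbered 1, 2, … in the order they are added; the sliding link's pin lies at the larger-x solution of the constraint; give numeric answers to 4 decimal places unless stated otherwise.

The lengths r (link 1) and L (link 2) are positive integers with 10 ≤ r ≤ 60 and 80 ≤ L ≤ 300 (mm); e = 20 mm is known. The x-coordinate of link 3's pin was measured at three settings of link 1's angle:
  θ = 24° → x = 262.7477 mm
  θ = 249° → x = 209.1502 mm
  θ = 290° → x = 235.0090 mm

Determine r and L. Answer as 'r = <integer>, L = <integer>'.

constraint per measurement: (x − r cos θ)² + (r sin θ − e)² = L²
subtracting the θ₁ and θ₂ equations cancels the r² and L² terms:
r = (x₁² − x₂²) / (2[(x₁cos θ₁ + e sin θ₁) − (x₂cos θ₂ + e sin θ₂)]) = 37.0000 → r = 37
L² = (x₁ − r cos θ₁)² + (r sin θ₁ − e)² = 52441.0180 → L = 229.0000 → L = 229
check at θ₃=290°: x = 235.0090 (printed 235.0090) ✓

r = 37, L = 229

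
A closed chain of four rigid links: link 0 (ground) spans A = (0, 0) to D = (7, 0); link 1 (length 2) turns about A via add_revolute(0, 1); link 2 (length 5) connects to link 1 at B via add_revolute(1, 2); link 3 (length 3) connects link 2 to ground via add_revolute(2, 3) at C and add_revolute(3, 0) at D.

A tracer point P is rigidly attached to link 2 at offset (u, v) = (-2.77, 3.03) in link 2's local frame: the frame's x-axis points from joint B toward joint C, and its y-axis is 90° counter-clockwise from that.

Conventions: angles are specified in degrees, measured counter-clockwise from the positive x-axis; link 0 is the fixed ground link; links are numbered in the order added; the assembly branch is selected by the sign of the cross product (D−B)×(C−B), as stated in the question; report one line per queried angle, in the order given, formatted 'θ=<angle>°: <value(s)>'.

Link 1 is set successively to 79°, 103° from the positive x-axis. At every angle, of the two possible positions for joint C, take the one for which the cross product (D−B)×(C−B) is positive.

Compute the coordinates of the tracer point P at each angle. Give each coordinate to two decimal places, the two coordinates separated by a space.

A=(0,0), D=(7.00,0)
θ=79°: B = A + 2.00·(cos79°, sin79°) = (0.3816, 1.9633)
θ=79°: |BD| = 6.9034
θ=79°: circle(B,5.00) ∩ circle(D,3.00): a=4.6106, h=1.9346
θ=79°:   candidates: C₊=(5.3520,2.5068) cross=13.355; C₋=(4.2516,-1.2027) cross=-13.355
θ=79°:   branch + wants cross > 0 → take C=(5.3520,2.5068) (cross=13.355)
θ=79°: ex = (C−B)/|BC| = (0.9941,0.1087); ey = (-0.1087,0.9941)
θ=79°: P = B + -2.77·ex + 3.03·ey = (-2.7014,4.6742)
θ=103°: B = A + 2.00·(cos103°, sin103°) = (-0.4499, 1.9487)
θ=103°: |BD| = 7.7006
θ=103°: circle(B,5.00) ∩ circle(D,3.00): a=4.8892, h=1.0469
θ=103°:   candidates: C₊=(4.5451,1.7243) cross=8.062; C₋=(4.0152,-0.3014) cross=-8.062
θ=103°:   branch + wants cross > 0 → take C=(4.5451,1.7243) (cross=8.062)
θ=103°: ex = (C−B)/|BC| = (0.9990,-0.0449); ey = (0.0449,0.9990)
θ=103°: P = B + -2.77·ex + 3.03·ey = (-3.0811,5.1000)

θ=79°: -2.70 4.67
θ=103°: -3.08 5.10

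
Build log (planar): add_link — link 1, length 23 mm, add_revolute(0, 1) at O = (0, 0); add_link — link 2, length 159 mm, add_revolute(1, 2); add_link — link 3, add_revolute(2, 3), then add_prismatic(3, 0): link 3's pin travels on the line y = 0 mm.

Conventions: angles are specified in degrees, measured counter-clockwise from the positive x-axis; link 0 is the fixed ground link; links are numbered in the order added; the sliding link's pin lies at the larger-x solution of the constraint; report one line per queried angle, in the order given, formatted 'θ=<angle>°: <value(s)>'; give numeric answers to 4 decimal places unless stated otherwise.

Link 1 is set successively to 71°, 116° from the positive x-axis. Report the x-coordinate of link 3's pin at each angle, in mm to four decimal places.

geometry: r = 23 mm, L = 159 mm, e = 0 mm
θ=71°: crank pin P = (r cos θ, r sin θ) = (7.488068, 21.746927)
θ=71°: h = r sin θ − e = 21.746927 − 0 = 21.746927
θ=71°: x = r cos θ + √(L² − h²) = 7.488068 + 157.505781 = 164.993849
θ=116°: crank pin P = (r cos θ, r sin θ) = (-10.082536, 20.672263)
θ=116°: h = r sin θ − e = 20.672263 − 0 = 20.672263
θ=116°: x = r cos θ + √(L² − h²) = -10.082536 + 157.650428 = 147.567892

θ=71°: 164.9938
θ=116°: 147.5679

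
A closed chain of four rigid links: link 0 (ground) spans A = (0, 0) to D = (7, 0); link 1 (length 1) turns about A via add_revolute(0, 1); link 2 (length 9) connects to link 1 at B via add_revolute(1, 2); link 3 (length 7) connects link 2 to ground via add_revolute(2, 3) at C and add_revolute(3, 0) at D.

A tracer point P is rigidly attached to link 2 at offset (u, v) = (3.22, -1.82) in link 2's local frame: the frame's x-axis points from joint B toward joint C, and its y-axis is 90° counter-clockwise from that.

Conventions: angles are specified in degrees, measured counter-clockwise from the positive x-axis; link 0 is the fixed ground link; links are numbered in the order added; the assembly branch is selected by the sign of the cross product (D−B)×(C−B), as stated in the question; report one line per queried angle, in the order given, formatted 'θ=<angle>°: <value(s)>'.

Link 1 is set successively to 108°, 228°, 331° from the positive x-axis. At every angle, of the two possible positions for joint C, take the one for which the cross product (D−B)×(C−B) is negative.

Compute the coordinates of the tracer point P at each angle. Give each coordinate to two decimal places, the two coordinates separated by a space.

A=(0,0), D=(7.00,0)
θ=108°: B = A + 1.00·(cos108°, sin108°) = (-0.3090, 0.9511)
θ=108°: |BD| = 7.3706
θ=108°: circle(B,9.00) ∩ circle(D,7.00): a=5.8561, h=6.8342
θ=108°:   candidates: C₊=(6.3800,6.9725) cross=50.372; C₋=(4.6163,-6.5816) cross=-50.372
θ=108°:   branch - wants cross < 0 → take C=(4.6163,-6.5816) (cross=-50.372)
θ=108°: ex = (C−B)/|BC| = (0.5473,-0.8370); ey = (0.8370,0.5473)
θ=108°: P = B + 3.22·ex + -1.82·ey = (-0.0701,-2.7400)
θ=228°: B = A + 1.00·(cos228°, sin228°) = (-0.6691, -0.7431)
θ=228°: |BD| = 7.7051
θ=228°: circle(B,9.00) ∩ circle(D,7.00): a=5.9291, h=6.7710
θ=228°:   candidates: C₊=(4.5793,6.5681) cross=52.171; C₋=(5.8854,-6.9107) cross=-52.171
θ=228°:   branch - wants cross < 0 → take C=(5.8854,-6.9107) (cross=-52.171)
θ=228°: ex = (C−B)/|BC| = (0.7283,-0.6853); ey = (0.6853,0.7283)
θ=228°: P = B + 3.22·ex + -1.82·ey = (0.4287,-4.2752)
θ=331°: B = A + 1.00·(cos331°, sin331°) = (0.8746, -0.4848)
θ=331°: |BD| = 6.1445
θ=331°: circle(B,9.00) ∩ circle(D,7.00): a=5.6762, h=6.9843
θ=331°:   candidates: C₊=(5.9821,6.9256) cross=42.915; C₋=(7.0842,-6.9995) cross=-42.915
θ=331°:   branch - wants cross < 0 → take C=(7.0842,-6.9995) (cross=-42.915)
θ=331°: ex = (C−B)/|BC| = (0.6900,-0.7239); ey = (0.7239,0.6900)
θ=331°: P = B + 3.22·ex + -1.82·ey = (1.7789,-4.0713)

θ=108°: -0.07 -2.74
θ=228°: 0.43 -4.28
θ=331°: 1.78 -4.07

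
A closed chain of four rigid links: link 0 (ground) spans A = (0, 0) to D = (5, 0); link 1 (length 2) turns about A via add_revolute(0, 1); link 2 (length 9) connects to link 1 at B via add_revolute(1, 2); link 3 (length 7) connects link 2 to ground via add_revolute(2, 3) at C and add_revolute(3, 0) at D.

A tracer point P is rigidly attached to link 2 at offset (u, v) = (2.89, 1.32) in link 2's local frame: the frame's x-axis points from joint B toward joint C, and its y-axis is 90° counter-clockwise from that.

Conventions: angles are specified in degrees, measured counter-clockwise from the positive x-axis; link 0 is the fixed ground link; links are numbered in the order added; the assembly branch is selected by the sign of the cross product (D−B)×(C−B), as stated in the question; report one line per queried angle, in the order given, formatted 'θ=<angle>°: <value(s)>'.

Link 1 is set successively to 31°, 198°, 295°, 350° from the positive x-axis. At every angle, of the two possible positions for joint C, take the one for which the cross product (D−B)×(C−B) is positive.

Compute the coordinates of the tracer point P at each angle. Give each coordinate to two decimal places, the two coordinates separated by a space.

A=(0,0), D=(5.00,0)
θ=31°: B = A + 2.00·(cos31°, sin31°) = (1.7143, 1.0301)
θ=31°: |BD| = 3.4433
θ=31°: circle(B,9.00) ∩ circle(D,7.00): a=6.3683, h=6.3596
θ=31°:   candidates: C₊=(9.6935,5.1934) cross=21.898; C₋=(5.8885,-6.9434) cross=-21.898
θ=31°:   branch + wants cross > 0 → take C=(9.6935,5.1934) (cross=21.898)
θ=31°: ex = (C−B)/|BC| = (0.8866,0.4626); ey = (-0.4626,0.8866)
θ=31°: P = B + 2.89·ex + 1.32·ey = (3.6659,3.5372)
θ=198°: B = A + 2.00·(cos198°, sin198°) = (-1.9021, -0.6180)
θ=198°: |BD| = 6.9297
θ=198°: circle(B,9.00) ∩ circle(D,7.00): a=5.7738, h=6.9039
θ=198°:   candidates: C₊=(3.2329,6.7733) cross=47.842; C₋=(4.4644,-6.9795) cross=-47.842
θ=198°:   branch + wants cross > 0 → take C=(3.2329,6.7733) (cross=47.842)
θ=198°: ex = (C−B)/|BC| = (0.5706,0.8213); ey = (-0.8213,0.5706)
θ=198°: P = B + 2.89·ex + 1.32·ey = (-1.3373,2.5085)
θ=295°: B = A + 2.00·(cos295°, sin295°) = (0.8452, -1.8126)
θ=295°: |BD| = 4.5329
θ=295°: circle(B,9.00) ∩ circle(D,7.00): a=5.7962, h=6.8851
θ=295°:   candidates: C₊=(3.4047,6.8158) cross=31.210; C₋=(8.9110,-5.8055) cross=-31.210
θ=295°:   branch + wants cross > 0 → take C=(3.4047,6.8158) (cross=31.210)
θ=295°: ex = (C−B)/|BC| = (0.2844,0.9587); ey = (-0.9587,0.2844)
θ=295°: P = B + 2.89·ex + 1.32·ey = (0.4016,1.3334)
θ=350°: B = A + 2.00·(cos350°, sin350°) = (1.9696, -0.3473)
θ=350°: |BD| = 3.0502
θ=350°: circle(B,9.00) ∩ circle(D,7.00): a=6.7706, h=5.9295
θ=350°:   candidates: C₊=(8.0211,6.3145) cross=18.086; C₋=(9.3713,-5.4673) cross=-18.086
θ=350°:   branch + wants cross > 0 → take C=(8.0211,6.3145) (cross=18.086)
θ=350°: ex = (C−B)/|BC| = (0.6724,0.7402); ey = (-0.7402,0.6724)
θ=350°: P = B + 2.89·ex + 1.32·ey = (2.9357,2.6794)

θ=31°: 3.67 3.54
θ=198°: -1.34 2.51
θ=295°: 0.40 1.33
θ=350°: 2.94 2.68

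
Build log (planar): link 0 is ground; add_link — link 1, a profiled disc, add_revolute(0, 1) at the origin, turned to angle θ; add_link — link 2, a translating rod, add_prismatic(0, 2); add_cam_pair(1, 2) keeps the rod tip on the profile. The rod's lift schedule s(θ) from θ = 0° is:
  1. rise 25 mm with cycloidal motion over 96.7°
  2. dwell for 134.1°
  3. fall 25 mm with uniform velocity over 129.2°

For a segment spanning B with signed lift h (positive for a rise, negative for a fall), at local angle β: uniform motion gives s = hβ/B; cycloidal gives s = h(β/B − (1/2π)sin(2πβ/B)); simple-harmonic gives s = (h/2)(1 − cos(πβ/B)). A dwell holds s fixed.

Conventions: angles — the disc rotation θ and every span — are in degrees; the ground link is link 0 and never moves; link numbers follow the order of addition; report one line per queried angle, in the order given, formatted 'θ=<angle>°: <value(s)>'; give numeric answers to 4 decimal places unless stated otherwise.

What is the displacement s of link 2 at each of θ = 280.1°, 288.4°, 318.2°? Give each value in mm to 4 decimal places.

seg 1 [0°–96.7°] cycloidal, h=25: full span → s += 25 → s = 25.0000
seg 2 [96.7°–230.8°] dwell: s stays 25.0000
seg 3 [230.8°–360°] uniform, h=-25: θ=280.1° here. β=49.3, B=129.2. -25·49.3/129.2 = -9.5395 → s = 15.4605
seg 3 [230.8°–360°] uniform, h=-25: θ=288.4° here. β=57.6, B=129.2. -25·57.6/129.2 = -11.1455 → s = 13.8545
seg 3 [230.8°–360°] uniform, h=-25: θ=318.2° here. β=87.4, B=129.2. -25·87.4/129.2 = -16.9118 → s = 8.0882

θ=280.1°: 15.4605
θ=288.4°: 13.8545
θ=318.2°: 8.0882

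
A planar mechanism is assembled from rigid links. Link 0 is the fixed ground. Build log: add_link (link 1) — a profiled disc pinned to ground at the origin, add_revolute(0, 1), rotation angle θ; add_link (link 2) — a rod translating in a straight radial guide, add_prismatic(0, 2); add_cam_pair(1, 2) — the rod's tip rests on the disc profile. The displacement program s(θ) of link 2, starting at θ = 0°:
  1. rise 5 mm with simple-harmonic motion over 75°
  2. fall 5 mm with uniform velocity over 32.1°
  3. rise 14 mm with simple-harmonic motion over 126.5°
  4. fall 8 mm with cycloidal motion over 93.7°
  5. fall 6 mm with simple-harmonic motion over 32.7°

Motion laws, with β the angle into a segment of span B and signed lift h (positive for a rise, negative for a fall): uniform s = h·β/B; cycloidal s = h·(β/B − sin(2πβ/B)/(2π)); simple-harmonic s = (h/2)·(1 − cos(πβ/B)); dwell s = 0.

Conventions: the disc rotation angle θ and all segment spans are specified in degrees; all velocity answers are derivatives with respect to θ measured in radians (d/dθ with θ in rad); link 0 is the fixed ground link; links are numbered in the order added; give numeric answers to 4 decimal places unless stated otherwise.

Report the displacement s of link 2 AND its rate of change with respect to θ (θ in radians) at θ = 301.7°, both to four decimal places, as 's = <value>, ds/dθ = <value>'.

seg 1 [0°–75°] simple-harmonic, h=5: full span → s += 5 → s = 5.0000
seg 2 [75°–107.1°] uniform, h=-5: full span → s += -5 → s = 0.0000
seg 3 [107.1°–233.6°] simple-harmonic, h=14: full span → s += 14 → s = 14.0000
seg 4 [233.6°–327.3°] cycloidal, h=-8: θ=301.7° here. β=68.1, B=93.7. -8·(0.7268 − sin(2π·0.7268)/(2π)) = -7.0740 → s = 6.9260
velocity in seg [233.6°–327.3°] (cycloidal), θ in radians: β = 68.1° = 1.1886 rad, B = 93.7° = 1.6354 rad; ds/dθ = (h/B)(1 − cos(2πβ/B)) = ((-8)/1.6354)(1 − cos(2π·0.7268)) = -5.602787 mm/rad

s = 6.9260, ds/dθ = -5.6028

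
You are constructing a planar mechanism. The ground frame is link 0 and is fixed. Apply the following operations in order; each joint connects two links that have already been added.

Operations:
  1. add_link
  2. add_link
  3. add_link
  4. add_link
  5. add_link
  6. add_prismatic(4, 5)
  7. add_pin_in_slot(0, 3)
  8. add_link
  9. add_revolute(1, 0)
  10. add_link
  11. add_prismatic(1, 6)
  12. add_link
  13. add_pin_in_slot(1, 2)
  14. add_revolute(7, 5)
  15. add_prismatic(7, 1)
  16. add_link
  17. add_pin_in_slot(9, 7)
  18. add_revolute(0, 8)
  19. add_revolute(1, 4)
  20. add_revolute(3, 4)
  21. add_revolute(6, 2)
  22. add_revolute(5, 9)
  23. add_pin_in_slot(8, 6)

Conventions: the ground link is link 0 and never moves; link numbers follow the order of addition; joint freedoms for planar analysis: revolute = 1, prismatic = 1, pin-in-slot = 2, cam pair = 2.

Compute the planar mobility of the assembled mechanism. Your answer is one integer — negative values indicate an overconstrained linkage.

L=1 J1=0 J2=0
add link → L=2 J1=0 J2=0
add link → L=3 J1=0 J2=0
add link → L=4 J1=0 J2=0
add link → L=5 J1=0 J2=0
add link → L=6 J1=0 J2=0
P@4,5 dof=1 J1 → L=6 J1=1 J2=0
PS@0,3 dof=2 J2 → L=6 J1=1 J2=1
add link → L=7 J1=1 J2=1
R@1,0 dof=1 J1 → L=7 J1=2 J2=1
add link → L=8 J1=2 J2=1
P@1,6 dof=1 J1 → L=8 J1=3 J2=1
add link → L=9 J1=3 J2=1
PS@1,2 dof=2 J2 → L=9 J1=3 J2=2
R@7,5 dof=1 J1 → L=9 J1=4 J2=2
P@7,1 dof=1 J1 → L=9 J1=5 J2=2
add link → L=10 J1=5 J2=2
PS@9,7 dof=2 J2 → L=10 J1=5 J2=3
R@0,8 dof=1 J1 → L=10 J1=6 J2=3
R@1,4 dof=1 J1 → L=10 J1=7 J2=3
R@3,4 dof=1 J1 → L=10 J1=8 J2=3
R@6,2 dof=1 J1 → L=10 J1=9 J2=3
R@5,9 dof=1 J1 → L=10 J1=10 J2=3
PS@8,6 dof=2 J2 → L=10 J1=10 J2=4
M=3(L−1)−2J1−J2=3·9−2·10−4=3

M = 3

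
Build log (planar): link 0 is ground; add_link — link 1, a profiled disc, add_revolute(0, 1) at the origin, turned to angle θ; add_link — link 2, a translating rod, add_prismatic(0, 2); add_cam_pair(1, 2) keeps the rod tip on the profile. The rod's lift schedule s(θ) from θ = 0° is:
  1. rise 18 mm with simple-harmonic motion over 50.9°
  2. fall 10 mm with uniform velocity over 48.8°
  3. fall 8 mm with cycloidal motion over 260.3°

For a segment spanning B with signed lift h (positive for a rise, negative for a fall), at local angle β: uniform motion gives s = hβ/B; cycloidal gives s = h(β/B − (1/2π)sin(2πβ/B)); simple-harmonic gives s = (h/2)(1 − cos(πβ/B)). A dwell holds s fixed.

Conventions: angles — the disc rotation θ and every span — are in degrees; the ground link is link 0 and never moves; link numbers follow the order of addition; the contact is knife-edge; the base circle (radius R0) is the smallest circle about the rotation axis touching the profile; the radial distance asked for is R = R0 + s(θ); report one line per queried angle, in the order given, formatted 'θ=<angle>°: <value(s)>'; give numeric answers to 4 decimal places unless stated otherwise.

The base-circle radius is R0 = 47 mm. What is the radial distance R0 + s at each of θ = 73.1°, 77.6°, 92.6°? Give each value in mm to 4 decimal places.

seg 1 [0°–50.9°] simple-harmonic, h=18: full span → s += 18 → s = 18.0000
seg 2 [50.9°–99.7°] uniform, h=-10: θ=73.1° here. β=22.2, B=48.8. -10·22.2/48.8 = -4.5492 → s = 13.4508
seg 2 [50.9°–99.7°] uniform, h=-10: θ=77.6° here. β=26.7, B=48.8. -10·26.7/48.8 = -5.4713 → s = 12.5287
seg 2 [50.9°–99.7°] uniform, h=-10: θ=92.6° here. β=41.7, B=48.8. -10·41.7/48.8 = -8.5451 → s = 9.4549
θ=73.1°: R = R0 + s = 47 + 13.4508 = 60.4508
θ=77.6°: R = R0 + s = 47 + 12.5287 = 59.5287
θ=92.6°: R = R0 + s = 47 + 9.4549 = 56.4549

θ=73.1°: 60.4508
θ=77.6°: 59.5287
θ=92.6°: 56.4549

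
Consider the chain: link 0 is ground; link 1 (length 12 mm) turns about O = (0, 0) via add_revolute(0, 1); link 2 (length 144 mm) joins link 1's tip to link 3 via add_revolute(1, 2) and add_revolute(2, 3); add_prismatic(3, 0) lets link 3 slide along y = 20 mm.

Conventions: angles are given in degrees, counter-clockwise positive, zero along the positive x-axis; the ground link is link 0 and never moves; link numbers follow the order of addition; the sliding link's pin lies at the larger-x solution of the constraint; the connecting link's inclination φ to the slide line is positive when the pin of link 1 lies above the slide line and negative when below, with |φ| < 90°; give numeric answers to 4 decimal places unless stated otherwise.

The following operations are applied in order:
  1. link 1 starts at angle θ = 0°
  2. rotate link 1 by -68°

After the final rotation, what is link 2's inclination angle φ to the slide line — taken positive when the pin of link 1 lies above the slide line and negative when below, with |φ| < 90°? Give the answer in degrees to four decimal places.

geometry: r = 12 mm, L = 144 mm, e = 20 mm; θ starts at 0°
rotate link 1 by -68°: θ ← 0° -68° = -68°
h = r sin θ − e = -11.126206 − 20 = -31.126206
sin φ = h / L = -31.126206 / 144 = -0.21615421
φ = arcsin(-0.21615421) = -12.483251°

-12.4833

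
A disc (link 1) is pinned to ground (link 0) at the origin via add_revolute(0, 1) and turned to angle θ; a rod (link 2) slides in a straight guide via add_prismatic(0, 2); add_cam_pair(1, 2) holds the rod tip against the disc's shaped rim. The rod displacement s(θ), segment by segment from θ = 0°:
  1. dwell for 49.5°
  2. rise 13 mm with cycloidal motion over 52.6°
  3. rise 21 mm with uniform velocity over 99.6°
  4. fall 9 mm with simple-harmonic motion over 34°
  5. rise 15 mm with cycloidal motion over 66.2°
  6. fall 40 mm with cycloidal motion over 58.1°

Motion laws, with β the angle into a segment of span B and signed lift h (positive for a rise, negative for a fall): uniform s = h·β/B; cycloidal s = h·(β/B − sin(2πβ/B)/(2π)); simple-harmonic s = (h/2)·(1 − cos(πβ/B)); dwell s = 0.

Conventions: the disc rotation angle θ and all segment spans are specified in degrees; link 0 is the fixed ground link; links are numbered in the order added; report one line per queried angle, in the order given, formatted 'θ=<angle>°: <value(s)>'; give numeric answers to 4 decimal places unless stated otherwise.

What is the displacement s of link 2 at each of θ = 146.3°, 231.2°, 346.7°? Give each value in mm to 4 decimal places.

segment 1 (0° to 49.5°, dwell): s unchanged at 0.0000
segment 2 (49.5° to 102.1°, cycloidal, h = 13) is passed completely: s = 0.0000 + (13) = 13.0000
θ = 146.3° falls in segment 3 (102.1° to 201.7°, uniform, h = 21): β = 146.3 − 102.1 = 44.2°, B = 99.6°; Δs = 21·44.2/99.6 = 9.3193; s = 13.0000 + 9.3193 = 22.3193
segment 3 (102.1° to 201.7°, uniform, h = 21) is passed completely: s = 13.0000 + (21) = 34.0000
θ = 231.2° falls in segment 4 (201.7° to 235.7°, simple-harmonic, h = -9): β = 231.2 − 201.7 = 29.5°, B = 34°; Δs = -9/2·(1 − cos(π·0.8676)) = -8.6166; s = 34.0000 − 8.6166 = 25.3834
segment 4 (201.7° to 235.7°, simple-harmonic, h = -9) is passed completely: s = 34.0000 + (-9) = 25.0000
segment 5 (235.7° to 301.9°, cycloidal, h = 15) is passed completely: s = 25.0000 + (15) = 40.0000
θ = 346.7° falls in segment 6 (301.9° to 360°, cycloidal, h = -40): β = 346.7 − 301.9 = 44.8°, B = 58.1°; Δs = -40·(0.7711 − sin(2π·0.7711)/(2π)) = -37.1538; s = 40.0000 − 37.1538 = 2.8462

θ=146.3°: 22.3193
θ=231.2°: 25.3834
θ=346.7°: 2.8462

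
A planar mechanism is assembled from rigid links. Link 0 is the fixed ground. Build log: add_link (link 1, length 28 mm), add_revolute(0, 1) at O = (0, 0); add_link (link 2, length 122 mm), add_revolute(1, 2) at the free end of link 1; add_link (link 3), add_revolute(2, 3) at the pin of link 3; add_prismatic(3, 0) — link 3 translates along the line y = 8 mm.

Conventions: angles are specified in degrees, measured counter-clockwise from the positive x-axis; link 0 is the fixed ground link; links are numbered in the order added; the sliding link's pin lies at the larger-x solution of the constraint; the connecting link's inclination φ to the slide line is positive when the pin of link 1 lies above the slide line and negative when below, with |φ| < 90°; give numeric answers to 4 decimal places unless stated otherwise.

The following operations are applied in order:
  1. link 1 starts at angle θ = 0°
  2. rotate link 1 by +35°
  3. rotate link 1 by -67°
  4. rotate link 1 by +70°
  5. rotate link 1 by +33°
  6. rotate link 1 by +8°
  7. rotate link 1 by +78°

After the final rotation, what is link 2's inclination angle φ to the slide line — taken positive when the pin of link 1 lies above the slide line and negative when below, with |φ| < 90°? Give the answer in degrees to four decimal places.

geometry: r = 28 mm, L = 122 mm, e = 8 mm; θ starts at 0°
rotate link 1 by +35°: θ ← 0° +35° = 35°
rotate link 1 by -67°: θ ← 35° -67° = -32°
rotate link 1 by +70°: θ ← -32° +70° = 38°
rotate link 1 by +33°: θ ← 38° +33° = 71°
rotate link 1 by +8°: θ ← 71° +8° = 79°
rotate link 1 by +78°: θ ← 79° +78° = 157°
h = r sin θ − e = 10.940472 − 8 = 2.940472
sin φ = h / L = 2.940472 / 122 = 0.02410223
φ = arcsin(0.02410223) = 1.381090°

1.3811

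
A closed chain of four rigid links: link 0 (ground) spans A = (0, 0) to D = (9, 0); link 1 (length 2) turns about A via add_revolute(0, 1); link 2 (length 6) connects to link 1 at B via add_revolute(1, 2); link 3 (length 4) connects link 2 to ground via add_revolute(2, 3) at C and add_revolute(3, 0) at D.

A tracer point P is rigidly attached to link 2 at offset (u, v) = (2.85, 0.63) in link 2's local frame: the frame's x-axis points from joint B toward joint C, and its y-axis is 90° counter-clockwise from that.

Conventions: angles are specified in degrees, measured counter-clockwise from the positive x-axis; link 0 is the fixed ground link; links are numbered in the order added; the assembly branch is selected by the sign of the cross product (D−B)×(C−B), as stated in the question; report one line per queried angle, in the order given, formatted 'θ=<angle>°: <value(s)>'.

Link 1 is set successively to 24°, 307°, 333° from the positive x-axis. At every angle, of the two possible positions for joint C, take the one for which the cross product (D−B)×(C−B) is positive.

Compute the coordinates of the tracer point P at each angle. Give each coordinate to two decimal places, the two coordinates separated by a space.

A=(0,0), D=(9.00,0)
θ=24°: B = A + 2.00·(cos24°, sin24°) = (1.8271, 0.8135)
θ=24°: |BD| = 7.2189
θ=24°: circle(B,6.00) ∩ circle(D,4.00): a=4.9947, h=3.3246
θ=24°:   candidates: C₊=(7.1646,3.5541) cross=24.000; C₋=(6.4153,-3.0528) cross=-24.000
θ=24°:   branch + wants cross > 0 → take C=(7.1646,3.5541) (cross=24.000)
θ=24°: ex = (C−B)/|BC| = (0.8896,0.4568); ey = (-0.4568,0.8896)
θ=24°: P = B + 2.85·ex + 0.63·ey = (4.0747,2.6757)
θ=307°: B = A + 2.00·(cos307°, sin307°) = (1.2036, -1.5973)
θ=307°: |BD| = 7.9583
θ=307°: circle(B,6.00) ∩ circle(D,4.00): a=5.2357, h=2.9304
θ=307°:   candidates: C₊=(5.7446,2.3244) cross=23.321; C₋=(6.9209,-3.4172) cross=-23.321
θ=307°:   branch + wants cross > 0 → take C=(5.7446,2.3244) (cross=23.321)
θ=307°: ex = (C−B)/|BC| = (0.7568,0.6536); ey = (-0.6536,0.7568)
θ=307°: P = B + 2.85·ex + 0.63·ey = (2.9488,0.7423)
θ=333°: B = A + 2.00·(cos333°, sin333°) = (1.7820, -0.9080)
θ=333°: |BD| = 7.2749
θ=333°: circle(B,6.00) ∩ circle(D,4.00): a=5.0120, h=3.2984
θ=333°:   candidates: C₊=(6.3432,2.9902) cross=23.996; C₋=(7.1665,-3.5551) cross=-23.996
θ=333°:   branch + wants cross > 0 → take C=(6.3432,2.9902) (cross=23.996)
θ=333°: ex = (C−B)/|BC| = (0.7602,0.6497); ey = (-0.6497,0.7602)
θ=333°: P = B + 2.85·ex + 0.63·ey = (3.5393,1.4226)

θ=24°: 4.07 2.68
θ=307°: 2.95 0.74
θ=333°: 3.54 1.42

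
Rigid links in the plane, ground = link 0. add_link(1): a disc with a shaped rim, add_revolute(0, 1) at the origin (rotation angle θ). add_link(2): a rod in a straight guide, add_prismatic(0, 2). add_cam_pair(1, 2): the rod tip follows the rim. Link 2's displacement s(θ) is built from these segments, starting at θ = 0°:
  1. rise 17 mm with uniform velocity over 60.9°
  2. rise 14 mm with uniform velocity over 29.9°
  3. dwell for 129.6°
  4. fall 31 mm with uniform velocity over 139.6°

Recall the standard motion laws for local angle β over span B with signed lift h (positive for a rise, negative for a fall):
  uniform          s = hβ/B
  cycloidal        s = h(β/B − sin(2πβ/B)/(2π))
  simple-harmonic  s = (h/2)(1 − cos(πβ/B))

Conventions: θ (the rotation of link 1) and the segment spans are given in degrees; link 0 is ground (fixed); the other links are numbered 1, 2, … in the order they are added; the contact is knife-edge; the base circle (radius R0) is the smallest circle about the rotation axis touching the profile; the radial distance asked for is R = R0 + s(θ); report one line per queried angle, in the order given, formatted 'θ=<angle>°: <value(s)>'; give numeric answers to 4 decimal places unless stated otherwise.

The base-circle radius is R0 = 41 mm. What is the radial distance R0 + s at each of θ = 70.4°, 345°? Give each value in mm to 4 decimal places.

segment 1 (0° to 60.9°, uniform, h = 17) is passed completely: s = 0.0000 + (17) = 17.0000
θ = 70.4° falls in segment 2 (60.9° to 90.8°, uniform, h = 14): β = 70.4 − 60.9 = 9.5°, B = 29.9°; Δs = 14·9.5/29.9 = 4.4482; s = 17.0000 + 4.4482 = 21.4482
segment 2 (60.9° to 90.8°, uniform, h = 14) is passed completely: s = 17.0000 + (14) = 31.0000
segment 3 (90.8° to 220.4°, dwell): s unchanged at 31.0000
θ = 345° falls in segment 4 (220.4° to 360°, uniform, h = -31): β = 345 − 220.4 = 124.6°, B = 139.6°; Δs = -31·124.6/139.6 = -27.6691; s = 31.0000 − 27.6691 = 3.3309
θ=70.4°: R = R0 + s = 41 + 21.4482 = 62.4482
θ=345°: R = R0 + s = 41 + 3.3309 = 44.3309

θ=70.4°: 62.4482
θ=345°: 44.3309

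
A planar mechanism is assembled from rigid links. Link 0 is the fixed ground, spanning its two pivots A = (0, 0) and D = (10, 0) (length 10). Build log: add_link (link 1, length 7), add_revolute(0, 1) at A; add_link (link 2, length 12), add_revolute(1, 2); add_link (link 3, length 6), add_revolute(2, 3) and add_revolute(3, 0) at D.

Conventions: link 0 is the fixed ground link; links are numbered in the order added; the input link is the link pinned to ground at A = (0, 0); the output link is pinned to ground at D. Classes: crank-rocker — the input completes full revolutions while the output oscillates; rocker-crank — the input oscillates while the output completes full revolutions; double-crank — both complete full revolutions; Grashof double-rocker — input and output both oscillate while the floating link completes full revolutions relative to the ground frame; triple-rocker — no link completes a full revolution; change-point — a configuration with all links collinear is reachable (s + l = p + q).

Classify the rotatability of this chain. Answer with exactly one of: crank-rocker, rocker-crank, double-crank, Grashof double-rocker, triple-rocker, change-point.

lengths: ground=10, input=7, coupler=12, output=6
sorted: s=6 (shortest), l=12 (longest), p+q=17
s + l = 18 vs p + q = 17
s + l > p + q → non-Grashof → no link fully rotates → triple-rocker

triple-rocker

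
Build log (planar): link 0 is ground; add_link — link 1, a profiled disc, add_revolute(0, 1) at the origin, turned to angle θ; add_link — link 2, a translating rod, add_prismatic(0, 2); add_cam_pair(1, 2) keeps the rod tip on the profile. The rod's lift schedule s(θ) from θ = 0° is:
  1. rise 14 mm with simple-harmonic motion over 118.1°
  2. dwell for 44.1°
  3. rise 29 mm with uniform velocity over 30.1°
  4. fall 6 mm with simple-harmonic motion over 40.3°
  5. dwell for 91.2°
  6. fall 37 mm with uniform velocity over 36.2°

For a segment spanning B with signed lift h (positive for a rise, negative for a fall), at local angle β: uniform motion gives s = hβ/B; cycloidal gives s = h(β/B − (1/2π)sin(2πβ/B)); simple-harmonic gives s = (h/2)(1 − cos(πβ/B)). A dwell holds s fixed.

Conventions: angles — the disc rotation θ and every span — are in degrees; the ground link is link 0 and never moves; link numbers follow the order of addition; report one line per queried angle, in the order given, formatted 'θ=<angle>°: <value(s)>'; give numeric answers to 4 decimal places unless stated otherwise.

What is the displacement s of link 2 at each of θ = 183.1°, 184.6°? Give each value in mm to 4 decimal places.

seg 1 [0°–118.1°] simple-harmonic, h=14: full span → s += 14 → s = 14.0000
seg 2 [118.1°–162.2°] dwell: s stays 14.0000
seg 3 [162.2°–192.3°] uniform, h=29: θ=183.1° here. β=20.9, B=30.1. 29·20.9/30.1 = 20.1362 → s = 34.1362
seg 3 [162.2°–192.3°] uniform, h=29: θ=184.6° here. β=22.4, B=30.1. 29·22.4/30.1 = 21.5814 → s = 35.5814

θ=183.1°: 34.1362
θ=184.6°: 35.5814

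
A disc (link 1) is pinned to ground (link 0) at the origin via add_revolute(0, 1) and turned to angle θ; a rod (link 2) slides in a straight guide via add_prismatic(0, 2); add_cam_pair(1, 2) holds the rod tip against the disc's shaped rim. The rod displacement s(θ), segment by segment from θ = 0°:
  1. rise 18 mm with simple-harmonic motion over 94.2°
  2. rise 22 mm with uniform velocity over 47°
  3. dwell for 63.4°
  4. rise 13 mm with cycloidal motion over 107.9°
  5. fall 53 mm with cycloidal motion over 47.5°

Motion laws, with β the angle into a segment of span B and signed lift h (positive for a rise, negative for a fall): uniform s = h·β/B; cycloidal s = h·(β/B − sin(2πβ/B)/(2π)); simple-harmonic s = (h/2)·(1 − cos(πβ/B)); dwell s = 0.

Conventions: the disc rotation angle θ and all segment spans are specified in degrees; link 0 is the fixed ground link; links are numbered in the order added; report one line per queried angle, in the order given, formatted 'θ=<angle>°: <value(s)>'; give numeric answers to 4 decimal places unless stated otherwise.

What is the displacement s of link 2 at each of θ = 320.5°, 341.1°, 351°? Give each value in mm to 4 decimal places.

segment 1 (0° to 94.2°, simple-harmonic, h = 18) is passed completely: s = 0.0000 + (18) = 18.0000
segment 2 (94.2° to 141.2°, uniform, h = 22) is passed completely: s = 18.0000 + (22) = 40.0000
segment 3 (141.2° to 204.6°, dwell): s unchanged at 40.0000
segment 4 (204.6° to 312.5°, cycloidal, h = 13) is passed completely: s = 40.0000 + (13) = 53.0000
θ = 320.5° falls in segment 5 (312.5° to 360°, cycloidal, h = -53): β = 320.5 − 312.5 = 8°, B = 47.5°; Δs = -53·(0.1684 − sin(2π·0.1684)/(2π)) = -1.5752; s = 53.0000 − 1.5752 = 51.4248
θ = 341.1° falls in segment 5 (312.5° to 360°, cycloidal, h = -53): β = 341.1 − 312.5 = 28.6°, B = 47.5°; Δs = -53·(0.6021 − sin(2π·0.6021)/(2π)) = -36.9595; s = 53.0000 − 36.9595 = 16.0405
θ = 351° falls in segment 5 (312.5° to 360°, cycloidal, h = -53): β = 351 − 312.5 = 38.5°, B = 47.5°; Δs = -53·(0.8105 − sin(2π·0.8105)/(2π)) = -50.7904; s = 53.0000 − 50.7904 = 2.2096

θ=320.5°: 51.4248
θ=341.1°: 16.0405
θ=351°: 2.2096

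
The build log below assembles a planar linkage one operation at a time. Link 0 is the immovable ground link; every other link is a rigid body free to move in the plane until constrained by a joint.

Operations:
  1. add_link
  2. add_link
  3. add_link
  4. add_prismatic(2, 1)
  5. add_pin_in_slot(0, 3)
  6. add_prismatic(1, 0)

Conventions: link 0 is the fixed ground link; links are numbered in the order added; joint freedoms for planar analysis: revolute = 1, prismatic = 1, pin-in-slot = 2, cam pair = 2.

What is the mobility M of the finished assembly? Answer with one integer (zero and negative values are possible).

L=1 J1=0 J2=0
add link → L=2 J1=0 J2=0
add link → L=3 J1=0 J2=0
add link → L=4 J1=0 J2=0
P@2,1 dof=1 J1 → L=4 J1=1 J2=0
PS@0,3 dof=2 J2 → L=4 J1=1 J2=1
P@1,0 dof=1 J1 → L=4 J1=2 J2=1
M=3(L−1)−2J1−J2=3·3−2·2−1=4

M = 4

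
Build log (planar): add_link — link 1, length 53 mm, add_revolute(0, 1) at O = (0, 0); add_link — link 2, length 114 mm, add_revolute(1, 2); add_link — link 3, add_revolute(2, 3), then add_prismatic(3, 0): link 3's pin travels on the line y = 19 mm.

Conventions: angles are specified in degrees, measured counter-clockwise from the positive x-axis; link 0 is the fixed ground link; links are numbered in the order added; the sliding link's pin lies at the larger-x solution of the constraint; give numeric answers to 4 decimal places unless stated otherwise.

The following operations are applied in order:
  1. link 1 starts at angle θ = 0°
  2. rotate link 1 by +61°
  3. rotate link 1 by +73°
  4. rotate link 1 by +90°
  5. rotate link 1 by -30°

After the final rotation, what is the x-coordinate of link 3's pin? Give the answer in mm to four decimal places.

geometry: r = 53 mm, L = 114 mm, e = 19 mm; θ starts at 0°
rotate link 1 by +61°: θ ← 0° +61° = 61°
rotate link 1 by +73°: θ ← 61° +73° = 134°
rotate link 1 by +90°: θ ← 134° +90° = 224°
rotate link 1 by -30°: θ ← 224° -30° = 194°
crank pin P = (r cos θ, r sin θ) = (-51.425673, -12.821860)
h = r sin θ − e = -12.821860 − 19 = -31.821860
x = r cos θ + √(L² − h²) = -51.425673 + 109.468576 = 58.042903

58.0429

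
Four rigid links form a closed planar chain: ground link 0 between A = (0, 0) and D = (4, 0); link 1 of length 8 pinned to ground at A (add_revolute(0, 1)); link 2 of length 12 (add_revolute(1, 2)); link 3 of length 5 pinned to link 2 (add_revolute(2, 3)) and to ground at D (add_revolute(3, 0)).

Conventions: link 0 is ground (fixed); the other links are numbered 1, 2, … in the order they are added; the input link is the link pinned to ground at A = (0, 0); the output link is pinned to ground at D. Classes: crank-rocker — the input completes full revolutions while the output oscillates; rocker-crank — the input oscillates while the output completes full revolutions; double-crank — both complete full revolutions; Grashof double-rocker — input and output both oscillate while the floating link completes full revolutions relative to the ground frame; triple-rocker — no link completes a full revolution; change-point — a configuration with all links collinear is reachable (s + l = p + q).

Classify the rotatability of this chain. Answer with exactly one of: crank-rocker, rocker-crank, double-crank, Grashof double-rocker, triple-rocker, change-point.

lengths: ground=4, input=8, coupler=12, output=5
sorted: s=4 (shortest), l=12 (longest), p+q=13
s + l = 16 vs p + q = 13
s + l > p + q → non-Grashof → no link fully rotates → triple-rocker

triple-rocker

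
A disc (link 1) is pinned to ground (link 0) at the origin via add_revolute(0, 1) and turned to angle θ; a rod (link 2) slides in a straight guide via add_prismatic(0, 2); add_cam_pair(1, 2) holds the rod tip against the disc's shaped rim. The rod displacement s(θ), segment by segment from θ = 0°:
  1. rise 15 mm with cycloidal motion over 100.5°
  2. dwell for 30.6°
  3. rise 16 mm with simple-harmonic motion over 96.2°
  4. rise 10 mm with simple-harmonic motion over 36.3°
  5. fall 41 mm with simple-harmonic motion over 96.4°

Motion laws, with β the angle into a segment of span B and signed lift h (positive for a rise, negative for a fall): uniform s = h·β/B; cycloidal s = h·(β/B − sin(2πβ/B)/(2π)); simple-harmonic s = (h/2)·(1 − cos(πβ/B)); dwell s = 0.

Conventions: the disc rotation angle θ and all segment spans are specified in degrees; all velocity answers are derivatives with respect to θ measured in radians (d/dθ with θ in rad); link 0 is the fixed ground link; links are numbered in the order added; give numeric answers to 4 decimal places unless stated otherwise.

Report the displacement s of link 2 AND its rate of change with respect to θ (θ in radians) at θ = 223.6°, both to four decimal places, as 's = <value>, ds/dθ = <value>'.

segment 1 (0° to 100.5°, cycloidal, h = 15) is passed completely: s = 0.0000 + (15) = 15.0000
segment 2 (100.5° to 131.1°, dwell): s unchanged at 15.0000
θ = 223.6° falls in segment 3 (131.1° to 227.3°, simple-harmonic, h = 16): β = 223.6 − 131.1 = 92.5°, B = 96.2°; Δs = 16/2·(1 − cos(π·0.9615)) = 15.9417; s = 15.0000 + 15.9417 = 30.9417
velocity in seg [131.1°–227.3°] (simple-harmonic), θ in radians: β = 92.5° = 1.6144 rad, B = 96.2° = 1.6790 rad; ds/dθ = (πh/(2B)) sin(πβ/B) = (π·16/(2·1.6790)) sin(π·0.9615) = 1.804291 mm/rad

s = 30.9417, ds/dθ = 1.8043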